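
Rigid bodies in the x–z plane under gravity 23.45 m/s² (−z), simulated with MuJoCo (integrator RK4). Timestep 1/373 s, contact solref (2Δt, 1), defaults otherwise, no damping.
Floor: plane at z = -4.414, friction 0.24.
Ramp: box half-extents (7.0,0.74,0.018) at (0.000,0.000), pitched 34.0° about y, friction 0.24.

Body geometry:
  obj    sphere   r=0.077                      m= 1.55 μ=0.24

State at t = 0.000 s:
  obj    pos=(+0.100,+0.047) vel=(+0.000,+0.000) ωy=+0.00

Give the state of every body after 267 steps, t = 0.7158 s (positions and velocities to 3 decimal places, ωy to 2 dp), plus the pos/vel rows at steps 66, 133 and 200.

State at t = 0.7158 s:
  obj    pos=(+2.090,-1.295) vel=(+5.559,-3.750) ωy=+87.06

Key-timestep trajectory:
   step    t(s)  obj.x    obj.z    obj.vx   obj.vz 
     66  0.1769   +0.222  -0.035  +1.374  -0.927
    133  0.3566   +0.594  -0.286  +2.769  -1.868
    200  0.5362   +1.217  -0.706  +4.164  -2.809


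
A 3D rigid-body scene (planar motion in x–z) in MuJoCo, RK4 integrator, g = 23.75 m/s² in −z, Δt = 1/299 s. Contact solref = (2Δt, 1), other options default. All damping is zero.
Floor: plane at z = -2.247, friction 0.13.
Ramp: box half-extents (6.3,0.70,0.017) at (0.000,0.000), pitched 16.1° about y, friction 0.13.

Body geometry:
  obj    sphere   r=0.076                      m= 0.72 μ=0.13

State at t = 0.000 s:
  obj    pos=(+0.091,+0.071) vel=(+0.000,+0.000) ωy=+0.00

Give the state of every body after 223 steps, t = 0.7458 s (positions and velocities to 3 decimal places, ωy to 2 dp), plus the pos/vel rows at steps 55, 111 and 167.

State at t = 0.7458 s:
  obj    pos=(+1.348,-0.292) vel=(+3.371,-0.973) ωy=+46.16

Key-timestep trajectory:
   step    t(s)  obj.x    obj.z    obj.vx   obj.vz 
     55  0.1839   +0.167  +0.048  +0.832  -0.240
    111  0.3712   +0.402  -0.019  +1.678  -0.484
    167  0.5585   +0.796  -0.133  +2.525  -0.729


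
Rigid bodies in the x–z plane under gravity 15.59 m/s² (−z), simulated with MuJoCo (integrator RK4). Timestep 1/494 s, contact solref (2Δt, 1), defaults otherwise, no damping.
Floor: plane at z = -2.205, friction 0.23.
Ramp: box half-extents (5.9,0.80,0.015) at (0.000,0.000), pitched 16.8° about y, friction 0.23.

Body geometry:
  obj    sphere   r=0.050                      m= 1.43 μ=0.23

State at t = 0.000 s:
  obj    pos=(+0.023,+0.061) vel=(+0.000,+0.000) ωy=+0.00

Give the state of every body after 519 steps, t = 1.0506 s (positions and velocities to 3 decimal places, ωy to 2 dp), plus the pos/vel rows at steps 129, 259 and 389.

State at t = 1.0506 s:
  obj    pos=(+1.724,-0.452) vel=(+3.237,-0.977) ωy=+67.63

Key-timestep trajectory:
   step    t(s)  obj.x    obj.z    obj.vx   obj.vz 
    129  0.2611   +0.128  +0.029  +0.805  -0.243
    259  0.5243   +0.447  -0.067  +1.616  -0.488
    389  0.7874   +0.978  -0.227  +2.426  -0.733


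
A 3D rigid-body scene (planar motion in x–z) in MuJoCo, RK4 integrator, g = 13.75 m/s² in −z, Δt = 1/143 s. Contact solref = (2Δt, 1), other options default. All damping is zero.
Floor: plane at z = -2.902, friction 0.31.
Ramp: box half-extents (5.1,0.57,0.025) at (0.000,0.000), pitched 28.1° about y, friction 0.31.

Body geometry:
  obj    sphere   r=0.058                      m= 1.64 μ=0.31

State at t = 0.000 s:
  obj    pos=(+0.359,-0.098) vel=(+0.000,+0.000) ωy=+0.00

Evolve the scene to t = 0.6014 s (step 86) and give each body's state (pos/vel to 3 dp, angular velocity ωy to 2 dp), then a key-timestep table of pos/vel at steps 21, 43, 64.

State at t = 0.6014 s:
  obj    pos=(+1.097,-0.492) vel=(+2.454,-1.310) ωy=+47.95

Key-timestep trajectory:
   step    t(s)  obj.x    obj.z    obj.vx   obj.vz 
     21  0.1469   +0.403  -0.121  +0.600  -0.320
     43  0.3007   +0.544  -0.196  +1.227  -0.655
     64  0.4476   +0.768  -0.316  +1.826  -0.975


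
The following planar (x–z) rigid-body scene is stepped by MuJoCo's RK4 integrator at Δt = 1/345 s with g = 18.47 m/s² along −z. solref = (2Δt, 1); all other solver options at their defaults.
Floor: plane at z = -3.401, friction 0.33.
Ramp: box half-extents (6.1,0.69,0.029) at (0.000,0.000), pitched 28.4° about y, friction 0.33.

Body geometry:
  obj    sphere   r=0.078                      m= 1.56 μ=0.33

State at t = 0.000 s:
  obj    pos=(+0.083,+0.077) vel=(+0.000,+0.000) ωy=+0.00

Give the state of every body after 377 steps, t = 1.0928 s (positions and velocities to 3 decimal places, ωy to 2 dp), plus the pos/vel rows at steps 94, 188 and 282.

State at t = 1.0928 s:
  obj    pos=(+3.379,-1.705) vel=(+6.032,-3.261) ωy=+87.90

Key-timestep trajectory:
   step    t(s)  obj.x    obj.z    obj.vx   obj.vz 
     94  0.2725   +0.288  -0.034  +1.504  -0.813
    188  0.5449   +0.903  -0.366  +3.008  -1.626
    282  0.8174   +1.927  -0.920  +4.512  -2.440


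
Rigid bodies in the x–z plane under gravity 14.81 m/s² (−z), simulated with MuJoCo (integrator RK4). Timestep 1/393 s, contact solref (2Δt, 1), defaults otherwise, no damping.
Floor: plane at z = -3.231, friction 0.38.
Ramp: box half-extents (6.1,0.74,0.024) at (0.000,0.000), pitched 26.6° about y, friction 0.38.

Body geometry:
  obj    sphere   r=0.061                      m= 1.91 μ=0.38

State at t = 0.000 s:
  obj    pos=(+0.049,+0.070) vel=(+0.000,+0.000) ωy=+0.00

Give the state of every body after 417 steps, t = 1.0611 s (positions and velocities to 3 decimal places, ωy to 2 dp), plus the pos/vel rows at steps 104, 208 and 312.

State at t = 1.0611 s:
  obj    pos=(+2.433,-1.124) vel=(+4.494,-2.250) ωy=+82.39

Key-timestep trajectory:
   step    t(s)  obj.x    obj.z    obj.vx   obj.vz 
    104  0.2646   +0.198  -0.004  +1.121  -0.561
    208  0.5293   +0.642  -0.227  +2.242  -1.123
    312  0.7939   +1.384  -0.598  +3.362  -1.684


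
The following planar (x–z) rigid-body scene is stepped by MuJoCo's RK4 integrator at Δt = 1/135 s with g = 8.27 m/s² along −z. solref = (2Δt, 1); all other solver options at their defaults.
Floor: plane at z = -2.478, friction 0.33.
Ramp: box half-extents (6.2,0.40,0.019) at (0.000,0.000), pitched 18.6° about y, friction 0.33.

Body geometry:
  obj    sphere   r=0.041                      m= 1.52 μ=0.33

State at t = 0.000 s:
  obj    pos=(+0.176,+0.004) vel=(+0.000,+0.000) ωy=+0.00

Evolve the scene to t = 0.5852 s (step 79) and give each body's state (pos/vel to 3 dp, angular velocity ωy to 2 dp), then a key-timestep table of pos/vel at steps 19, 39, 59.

State at t = 0.5852 s:
  obj    pos=(+0.482,-0.099) vel=(+1.045,-0.352) ωy=+26.88

Key-timestep trajectory:
   step    t(s)  obj.x    obj.z    obj.vx   obj.vz 
     19  0.1407   +0.194  -0.002  +0.251  -0.085
     39  0.2889   +0.251  -0.021  +0.516  -0.174
     59  0.4370   +0.347  -0.053  +0.781  -0.263


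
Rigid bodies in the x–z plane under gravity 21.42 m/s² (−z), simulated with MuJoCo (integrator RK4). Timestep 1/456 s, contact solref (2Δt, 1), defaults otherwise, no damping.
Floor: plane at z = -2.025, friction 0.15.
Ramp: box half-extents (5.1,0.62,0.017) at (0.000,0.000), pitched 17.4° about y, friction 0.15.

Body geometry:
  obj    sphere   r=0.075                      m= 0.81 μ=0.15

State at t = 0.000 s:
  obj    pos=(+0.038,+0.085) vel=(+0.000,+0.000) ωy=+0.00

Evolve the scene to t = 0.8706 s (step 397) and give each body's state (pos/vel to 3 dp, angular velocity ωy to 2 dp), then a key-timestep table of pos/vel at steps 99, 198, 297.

State at t = 0.8706 s:
  obj    pos=(+1.693,-0.434) vel=(+3.801,-1.191) ωy=+53.11

Key-timestep trajectory:
   step    t(s)  obj.x    obj.z    obj.vx   obj.vz 
     99  0.2171   +0.141  +0.052  +0.948  -0.297
    198  0.4342   +0.450  -0.044  +1.896  -0.594
    297  0.6513   +0.964  -0.206  +2.844  -0.891


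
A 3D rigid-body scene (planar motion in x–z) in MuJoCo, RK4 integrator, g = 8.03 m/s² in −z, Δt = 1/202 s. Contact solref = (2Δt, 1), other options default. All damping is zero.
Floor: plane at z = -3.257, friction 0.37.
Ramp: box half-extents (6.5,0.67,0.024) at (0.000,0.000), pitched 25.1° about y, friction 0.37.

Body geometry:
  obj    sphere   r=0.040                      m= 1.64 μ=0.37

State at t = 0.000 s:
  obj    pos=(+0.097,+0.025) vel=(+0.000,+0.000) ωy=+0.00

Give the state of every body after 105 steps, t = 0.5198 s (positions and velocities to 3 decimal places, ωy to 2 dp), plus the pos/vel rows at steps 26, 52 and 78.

State at t = 0.5198 s:
  obj    pos=(+0.395,-0.114) vel=(+1.145,-0.537) ωy=+31.61

Key-timestep trajectory:
   step    t(s)  obj.x    obj.z    obj.vx   obj.vz 
     26  0.1287   +0.115  +0.017  +0.284  -0.133
     52  0.2574   +0.170  -0.009  +0.567  -0.266
     78  0.3861   +0.261  -0.052  +0.851  -0.399


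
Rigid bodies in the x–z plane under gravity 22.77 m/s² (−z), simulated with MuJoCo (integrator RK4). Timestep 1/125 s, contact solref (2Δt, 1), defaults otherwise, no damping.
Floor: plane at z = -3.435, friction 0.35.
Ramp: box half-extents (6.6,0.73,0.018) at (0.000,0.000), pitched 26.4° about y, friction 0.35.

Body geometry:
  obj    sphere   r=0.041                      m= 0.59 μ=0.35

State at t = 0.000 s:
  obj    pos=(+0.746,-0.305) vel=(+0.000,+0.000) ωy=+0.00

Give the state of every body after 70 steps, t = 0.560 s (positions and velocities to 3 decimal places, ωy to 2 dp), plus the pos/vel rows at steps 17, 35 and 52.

State at t = 0.560 s:
  obj    pos=(+1.762,-0.809) vel=(+3.627,-1.800) ωy=+98.74

Key-timestep trajectory:
   step    t(s)  obj.x    obj.z    obj.vx   obj.vz 
     17  0.1360   +0.806  -0.334  +0.881  -0.437
     35  0.2800   +1.000  -0.431  +1.814  -0.900
     52  0.4160   +1.307  -0.583  +2.694  -1.337


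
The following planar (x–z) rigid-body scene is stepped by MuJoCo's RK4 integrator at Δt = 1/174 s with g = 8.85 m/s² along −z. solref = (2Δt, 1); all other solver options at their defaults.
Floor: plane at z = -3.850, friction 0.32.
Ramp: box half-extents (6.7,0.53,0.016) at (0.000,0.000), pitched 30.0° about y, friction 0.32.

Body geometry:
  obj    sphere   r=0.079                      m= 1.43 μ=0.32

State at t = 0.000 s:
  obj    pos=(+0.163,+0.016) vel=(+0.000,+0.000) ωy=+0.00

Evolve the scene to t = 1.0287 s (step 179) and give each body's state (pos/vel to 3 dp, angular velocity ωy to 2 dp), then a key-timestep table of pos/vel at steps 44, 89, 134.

State at t = 1.0287 s:
  obj    pos=(+1.611,-0.821) vel=(+2.816,-1.626) ωy=+41.15

Key-timestep trajectory:
   step    t(s)  obj.x    obj.z    obj.vx   obj.vz 
     44  0.2529   +0.250  -0.035  +0.692  -0.400
     89  0.5115   +0.521  -0.191  +1.400  -0.808
    134  0.7701   +0.975  -0.453  +2.108  -1.217


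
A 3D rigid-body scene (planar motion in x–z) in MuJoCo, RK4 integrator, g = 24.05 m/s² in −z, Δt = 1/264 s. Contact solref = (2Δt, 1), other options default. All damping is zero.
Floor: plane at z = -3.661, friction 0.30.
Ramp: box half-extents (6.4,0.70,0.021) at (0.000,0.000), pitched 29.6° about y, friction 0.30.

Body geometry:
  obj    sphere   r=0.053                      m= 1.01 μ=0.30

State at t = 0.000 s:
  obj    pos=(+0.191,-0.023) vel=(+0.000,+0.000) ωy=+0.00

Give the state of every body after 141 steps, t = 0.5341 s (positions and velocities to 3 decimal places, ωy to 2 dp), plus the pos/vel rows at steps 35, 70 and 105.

State at t = 0.5341 s:
  obj    pos=(+1.243,-0.621) vel=(+3.941,-2.239) ωy=+85.48

Key-timestep trajectory:
   step    t(s)  obj.x    obj.z    obj.vx   obj.vz 
     35  0.1326   +0.256  -0.060  +0.978  -0.556
     70  0.2652   +0.450  -0.171  +1.956  -1.111
    105  0.3977   +0.775  -0.355  +2.935  -1.667


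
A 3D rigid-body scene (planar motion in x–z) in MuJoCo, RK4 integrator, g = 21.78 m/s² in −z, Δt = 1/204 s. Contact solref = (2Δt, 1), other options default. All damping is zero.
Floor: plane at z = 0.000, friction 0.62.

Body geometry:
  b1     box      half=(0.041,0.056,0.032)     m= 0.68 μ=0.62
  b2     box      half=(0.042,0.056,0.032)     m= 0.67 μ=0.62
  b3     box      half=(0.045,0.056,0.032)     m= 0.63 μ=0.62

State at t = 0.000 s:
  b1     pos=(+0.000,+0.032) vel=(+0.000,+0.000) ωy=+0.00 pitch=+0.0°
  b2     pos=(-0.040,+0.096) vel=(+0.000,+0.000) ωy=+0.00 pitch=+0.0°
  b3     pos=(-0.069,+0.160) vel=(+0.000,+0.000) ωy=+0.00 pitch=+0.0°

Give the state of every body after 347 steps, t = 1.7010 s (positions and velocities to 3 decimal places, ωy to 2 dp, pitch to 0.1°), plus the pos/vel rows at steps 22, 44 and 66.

State at t = 1.7010 s:
  b1     pos=(+0.000,+0.032) vel=(+0.000,+0.000) ωy=+0.00 pitch=+0.0°
  b2     pos=(-0.081,+0.042) vel=(+0.000,+0.000) ωy=+0.00 pitch=-90.0°
  b3     pos=(-0.254,+0.032) vel=(+0.000,+0.000) ωy=+0.00 pitch=+180.0°

Key-timestep trajectory:
   step    t(s)  b1.x    b1.z    b1.vx   b1.vz   b2.x    b2.z    b2.vx   b2.vz   b3.x    b3.z    b3.vx   b3.vz 
     22  0.1078   +0.000  +0.032  +0.002  +0.000   -0.050  +0.095  -0.214  -0.059   -0.098  +0.146  -0.582  -0.404
     44  0.2157   +0.000  +0.032  +0.000  +0.000   -0.084  +0.038  +0.010  -0.043   -0.180  +0.043  -0.613  +0.494
     66  0.3235   +0.000  +0.032  +0.000  +0.000   -0.081  +0.042  +0.000  +0.000   -0.243  +0.041  -0.679  -0.572


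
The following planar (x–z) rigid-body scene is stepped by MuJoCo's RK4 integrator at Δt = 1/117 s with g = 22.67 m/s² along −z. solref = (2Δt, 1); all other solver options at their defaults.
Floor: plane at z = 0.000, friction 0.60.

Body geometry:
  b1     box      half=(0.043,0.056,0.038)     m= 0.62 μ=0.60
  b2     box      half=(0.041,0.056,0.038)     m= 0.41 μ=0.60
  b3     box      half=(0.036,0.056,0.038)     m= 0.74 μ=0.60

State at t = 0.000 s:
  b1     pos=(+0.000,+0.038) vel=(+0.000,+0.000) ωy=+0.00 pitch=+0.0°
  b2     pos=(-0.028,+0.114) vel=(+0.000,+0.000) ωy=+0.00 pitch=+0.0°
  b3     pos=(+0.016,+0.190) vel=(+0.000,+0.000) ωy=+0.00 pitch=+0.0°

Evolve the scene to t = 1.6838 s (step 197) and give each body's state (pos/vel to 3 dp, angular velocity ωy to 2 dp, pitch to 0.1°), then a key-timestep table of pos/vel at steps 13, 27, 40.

State at t = 1.6838 s:
  b1     pos=(+0.000,+0.038) vel=(+0.000,+0.000) ωy=+0.00 pitch=+0.0°
  b2     pos=(-0.029,+0.114) vel=(+0.000,+0.000) ωy=+0.00 pitch=-0.1°
  b3     pos=(+0.095,+0.038) vel=(+0.000,+0.000) ωy=+0.00 pitch=+180.0°

Key-timestep trajectory:
   step    t(s)  b1.x    b1.z    b1.vx   b1.vz   b2.x    b2.z    b2.vx   b2.vz   b3.x    b3.z    b3.vx   b3.vz 
     13  0.1111   +0.000  +0.038  -0.002  +0.001   -0.028  +0.114  -0.006  +0.002   +0.025  +0.188  +0.217  -0.066
     27  0.2308   +0.000  +0.038  -0.010  -0.003   -0.029  +0.114  -0.008  -0.002   +0.073  +0.098  +0.745  -1.274
     40  0.3419   +0.000  +0.038  +0.000  +0.000   -0.029  +0.114  +0.000  +0.000   +0.095  +0.036  -0.084  +0.029


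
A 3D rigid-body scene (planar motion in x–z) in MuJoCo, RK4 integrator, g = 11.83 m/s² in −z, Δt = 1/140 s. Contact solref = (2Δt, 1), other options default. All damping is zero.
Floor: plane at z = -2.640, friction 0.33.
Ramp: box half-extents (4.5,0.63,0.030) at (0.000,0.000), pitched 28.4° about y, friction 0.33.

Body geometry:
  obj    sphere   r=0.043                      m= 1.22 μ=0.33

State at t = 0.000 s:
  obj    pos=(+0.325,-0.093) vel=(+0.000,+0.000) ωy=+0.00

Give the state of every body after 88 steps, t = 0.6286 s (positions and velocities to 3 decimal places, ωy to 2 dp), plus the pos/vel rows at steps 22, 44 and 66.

State at t = 0.6286 s:
  obj    pos=(+1.024,-0.470) vel=(+2.222,-1.202) ωy=+58.73

Key-timestep trajectory:
   step    t(s)  obj.x    obj.z    obj.vx   obj.vz 
     22  0.1571   +0.369  -0.116  +0.556  -0.300
     44  0.3143   +0.500  -0.187  +1.111  -0.601
     66  0.4714   +0.718  -0.305  +1.667  -0.901


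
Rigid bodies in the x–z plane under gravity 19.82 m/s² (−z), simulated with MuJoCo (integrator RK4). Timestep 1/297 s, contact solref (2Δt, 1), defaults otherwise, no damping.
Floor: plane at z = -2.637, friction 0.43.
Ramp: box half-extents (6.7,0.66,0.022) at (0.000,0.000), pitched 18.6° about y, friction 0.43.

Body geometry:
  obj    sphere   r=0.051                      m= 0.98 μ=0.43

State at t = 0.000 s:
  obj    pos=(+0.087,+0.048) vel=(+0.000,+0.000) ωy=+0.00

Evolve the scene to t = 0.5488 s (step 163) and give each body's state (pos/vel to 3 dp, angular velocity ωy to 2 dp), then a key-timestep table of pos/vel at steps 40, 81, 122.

State at t = 0.5488 s:
  obj    pos=(+0.732,-0.169) vel=(+2.349,-0.790) ωy=+48.58

Key-timestep trajectory:
   step    t(s)  obj.x    obj.z    obj.vx   obj.vz 
     40  0.1347   +0.126  +0.035  +0.577  -0.194
     81  0.2727   +0.246  -0.006  +1.167  -0.393
    122  0.4108   +0.448  -0.074  +1.758  -0.592


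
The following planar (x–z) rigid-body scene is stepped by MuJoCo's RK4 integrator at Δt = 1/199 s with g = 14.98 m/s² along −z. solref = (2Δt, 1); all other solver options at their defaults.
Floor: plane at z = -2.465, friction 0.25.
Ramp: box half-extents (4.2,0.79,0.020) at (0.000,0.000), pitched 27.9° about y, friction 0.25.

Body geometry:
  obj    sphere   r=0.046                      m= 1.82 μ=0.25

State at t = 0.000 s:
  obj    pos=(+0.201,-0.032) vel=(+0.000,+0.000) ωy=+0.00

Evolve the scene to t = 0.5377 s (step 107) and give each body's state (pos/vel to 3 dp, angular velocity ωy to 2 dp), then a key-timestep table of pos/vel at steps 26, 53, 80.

State at t = 0.5377 s:
  obj    pos=(+0.841,-0.371) vel=(+2.379,-1.260) ωy=+58.50

Key-timestep trajectory:
   step    t(s)  obj.x    obj.z    obj.vx   obj.vz 
     26  0.1307   +0.239  -0.052  +0.578  -0.306
     53  0.2663   +0.358  -0.115  +1.179  -0.624
     80  0.4020   +0.559  -0.221  +1.779  -0.942


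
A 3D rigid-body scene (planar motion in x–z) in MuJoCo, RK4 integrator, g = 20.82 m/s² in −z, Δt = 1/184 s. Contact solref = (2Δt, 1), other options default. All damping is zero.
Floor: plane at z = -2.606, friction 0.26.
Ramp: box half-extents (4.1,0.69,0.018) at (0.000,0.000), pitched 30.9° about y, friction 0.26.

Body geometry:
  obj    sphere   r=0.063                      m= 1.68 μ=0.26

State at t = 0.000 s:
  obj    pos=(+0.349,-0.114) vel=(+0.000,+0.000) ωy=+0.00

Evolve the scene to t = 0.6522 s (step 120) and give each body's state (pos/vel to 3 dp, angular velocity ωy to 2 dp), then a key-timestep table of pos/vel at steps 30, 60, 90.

State at t = 0.6522 s:
  obj    pos=(+1.743,-0.949) vel=(+4.274,-2.558) ωy=+79.02

Key-timestep trajectory:
   step    t(s)  obj.x    obj.z    obj.vx   obj.vz 
     30  0.1630   +0.436  -0.167  +1.069  -0.640
     60  0.3261   +0.697  -0.323  +2.137  -1.279
     90  0.4891   +1.133  -0.584  +3.206  -1.919


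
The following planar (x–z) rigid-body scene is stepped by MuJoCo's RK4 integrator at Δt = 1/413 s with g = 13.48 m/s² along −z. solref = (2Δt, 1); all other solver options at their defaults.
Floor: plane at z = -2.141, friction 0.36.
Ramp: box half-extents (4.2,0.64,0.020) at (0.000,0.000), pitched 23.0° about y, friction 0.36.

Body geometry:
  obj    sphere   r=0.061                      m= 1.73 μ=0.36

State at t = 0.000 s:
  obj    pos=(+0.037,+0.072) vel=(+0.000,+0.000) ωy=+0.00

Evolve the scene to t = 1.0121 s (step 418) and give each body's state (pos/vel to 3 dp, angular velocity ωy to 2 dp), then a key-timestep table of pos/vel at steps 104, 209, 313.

State at t = 1.0121 s:
  obj    pos=(+1.811,-0.681) vel=(+3.505,-1.488) ωy=+62.42

Key-timestep trajectory:
   step    t(s)  obj.x    obj.z    obj.vx   obj.vz 
    104  0.2518   +0.147  +0.026  +0.872  -0.370
    209  0.5061   +0.481  -0.116  +1.753  -0.744
    313  0.7579   +1.032  -0.350  +2.625  -1.114


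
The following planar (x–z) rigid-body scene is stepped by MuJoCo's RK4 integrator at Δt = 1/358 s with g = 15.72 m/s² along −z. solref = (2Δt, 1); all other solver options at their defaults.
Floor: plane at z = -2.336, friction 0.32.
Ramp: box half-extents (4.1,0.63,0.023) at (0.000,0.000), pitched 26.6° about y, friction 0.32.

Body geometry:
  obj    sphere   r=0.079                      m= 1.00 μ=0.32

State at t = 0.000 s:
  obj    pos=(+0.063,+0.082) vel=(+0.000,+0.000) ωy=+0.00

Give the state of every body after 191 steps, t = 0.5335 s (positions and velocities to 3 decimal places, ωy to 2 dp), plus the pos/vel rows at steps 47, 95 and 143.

State at t = 0.5335 s:
  obj    pos=(+0.703,-0.238) vel=(+2.399,-1.201) ωy=+33.95

Key-timestep trajectory:
   step    t(s)  obj.x    obj.z    obj.vx   obj.vz 
     47  0.1313   +0.102  +0.063  +0.590  -0.296
     95  0.2654   +0.222  +0.003  +1.193  -0.597
    143  0.3994   +0.422  -0.097  +1.796  -0.899


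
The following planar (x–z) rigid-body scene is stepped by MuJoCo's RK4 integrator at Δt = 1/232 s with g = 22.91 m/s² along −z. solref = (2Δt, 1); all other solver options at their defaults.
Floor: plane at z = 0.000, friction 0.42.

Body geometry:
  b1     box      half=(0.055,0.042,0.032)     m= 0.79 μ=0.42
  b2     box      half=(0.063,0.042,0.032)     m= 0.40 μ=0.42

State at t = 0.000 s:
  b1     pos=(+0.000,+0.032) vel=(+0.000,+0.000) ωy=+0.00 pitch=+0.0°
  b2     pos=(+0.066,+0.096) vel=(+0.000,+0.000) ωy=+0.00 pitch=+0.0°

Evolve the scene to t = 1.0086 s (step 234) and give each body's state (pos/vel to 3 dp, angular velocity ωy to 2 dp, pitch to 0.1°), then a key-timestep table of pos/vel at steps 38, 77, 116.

State at t = 1.0086 s:
  b1     pos=(+0.000,+0.032) vel=(+0.000,+0.000) ωy=+0.00 pitch=+0.0°
  b2     pos=(+0.130,+0.063) vel=(+0.000,+0.000) ωy=+0.00 pitch=+90.0°

Key-timestep trajectory:
   step    t(s)  b1.x    b1.z    b1.vx   b1.vz   b2.x    b2.z    b2.vx   b2.vz 
     38  0.1638   +0.000  +0.032  +0.000  +0.000   +0.105  +0.070  +0.439  +0.001
     77  0.3319   +0.000  +0.032  +0.000  +0.000   +0.145  +0.069  -0.112  -0.027
    116  0.5000   +0.000  +0.032  +0.000  +0.000   +0.132  +0.063  +0.102  +0.077


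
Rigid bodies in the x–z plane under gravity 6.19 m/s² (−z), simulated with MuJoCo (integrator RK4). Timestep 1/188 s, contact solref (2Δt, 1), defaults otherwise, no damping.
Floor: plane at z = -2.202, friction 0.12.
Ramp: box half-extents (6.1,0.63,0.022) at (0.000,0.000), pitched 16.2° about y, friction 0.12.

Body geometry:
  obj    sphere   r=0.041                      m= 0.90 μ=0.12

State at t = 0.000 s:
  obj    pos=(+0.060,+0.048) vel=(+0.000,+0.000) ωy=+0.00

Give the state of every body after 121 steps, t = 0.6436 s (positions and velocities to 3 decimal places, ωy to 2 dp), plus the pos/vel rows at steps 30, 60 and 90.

State at t = 0.6436 s:
  obj    pos=(+0.305,-0.023) vel=(+0.763,-0.222) ωy=+19.36

Key-timestep trajectory:
   step    t(s)  obj.x    obj.z    obj.vx   obj.vz 
     30  0.1596   +0.075  +0.044  +0.189  -0.055
     60  0.3191   +0.120  +0.031  +0.378  -0.110
     90  0.4787   +0.196  +0.009  +0.567  -0.165


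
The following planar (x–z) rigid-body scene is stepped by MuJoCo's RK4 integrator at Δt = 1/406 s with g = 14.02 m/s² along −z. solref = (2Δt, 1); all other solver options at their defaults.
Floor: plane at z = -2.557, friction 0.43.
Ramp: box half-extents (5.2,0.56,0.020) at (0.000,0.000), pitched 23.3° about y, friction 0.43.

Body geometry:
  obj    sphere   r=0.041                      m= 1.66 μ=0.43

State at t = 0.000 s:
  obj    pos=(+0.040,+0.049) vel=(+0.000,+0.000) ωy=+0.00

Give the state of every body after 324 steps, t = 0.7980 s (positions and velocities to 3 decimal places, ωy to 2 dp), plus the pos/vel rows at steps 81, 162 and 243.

State at t = 0.7980 s:
  obj    pos=(+1.199,-0.450) vel=(+2.903,-1.250) ωy=+77.09

Key-timestep trajectory:
   step    t(s)  obj.x    obj.z    obj.vx   obj.vz 
     81  0.1995   +0.112  +0.018  +0.726  -0.313
    162  0.3990   +0.330  -0.076  +1.452  -0.625
    243  0.5985   +0.692  -0.231  +2.178  -0.938


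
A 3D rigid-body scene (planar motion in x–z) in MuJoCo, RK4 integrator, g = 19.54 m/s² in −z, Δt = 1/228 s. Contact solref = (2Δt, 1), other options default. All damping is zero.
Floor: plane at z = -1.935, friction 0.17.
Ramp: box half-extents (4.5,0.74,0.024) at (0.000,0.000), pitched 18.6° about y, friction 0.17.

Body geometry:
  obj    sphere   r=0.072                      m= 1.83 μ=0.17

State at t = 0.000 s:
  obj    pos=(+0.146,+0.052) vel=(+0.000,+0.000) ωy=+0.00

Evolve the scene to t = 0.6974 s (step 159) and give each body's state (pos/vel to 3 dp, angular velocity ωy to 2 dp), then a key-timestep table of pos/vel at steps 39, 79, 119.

State at t = 0.6974 s:
  obj    pos=(+1.172,-0.293) vel=(+2.943,-0.990) ωy=+43.11

Key-timestep trajectory:
   step    t(s)  obj.x    obj.z    obj.vx   obj.vz 
     39  0.1711   +0.208  +0.031  +0.722  -0.243
     79  0.3465   +0.399  -0.033  +1.462  -0.492
    119  0.5219   +0.721  -0.141  +2.202  -0.741


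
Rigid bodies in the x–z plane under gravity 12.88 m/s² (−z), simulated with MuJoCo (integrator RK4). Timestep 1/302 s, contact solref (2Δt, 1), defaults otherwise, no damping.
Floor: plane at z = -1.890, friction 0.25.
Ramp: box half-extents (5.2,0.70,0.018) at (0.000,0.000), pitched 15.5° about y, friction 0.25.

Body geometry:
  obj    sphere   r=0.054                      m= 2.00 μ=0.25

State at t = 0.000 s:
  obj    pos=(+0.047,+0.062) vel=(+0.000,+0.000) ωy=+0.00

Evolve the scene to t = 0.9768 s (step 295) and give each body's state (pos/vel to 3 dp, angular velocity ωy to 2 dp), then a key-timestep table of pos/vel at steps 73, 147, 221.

State at t = 0.9768 s:
  obj    pos=(+1.177,-0.252) vel=(+2.314,-0.642) ωy=+44.47

Key-timestep trajectory:
   step    t(s)  obj.x    obj.z    obj.vx   obj.vz 
     73  0.2417   +0.116  +0.042  +0.573  -0.159
    147  0.4868   +0.328  -0.016  +1.153  -0.320
    221  0.7318   +0.681  -0.114  +1.734  -0.481


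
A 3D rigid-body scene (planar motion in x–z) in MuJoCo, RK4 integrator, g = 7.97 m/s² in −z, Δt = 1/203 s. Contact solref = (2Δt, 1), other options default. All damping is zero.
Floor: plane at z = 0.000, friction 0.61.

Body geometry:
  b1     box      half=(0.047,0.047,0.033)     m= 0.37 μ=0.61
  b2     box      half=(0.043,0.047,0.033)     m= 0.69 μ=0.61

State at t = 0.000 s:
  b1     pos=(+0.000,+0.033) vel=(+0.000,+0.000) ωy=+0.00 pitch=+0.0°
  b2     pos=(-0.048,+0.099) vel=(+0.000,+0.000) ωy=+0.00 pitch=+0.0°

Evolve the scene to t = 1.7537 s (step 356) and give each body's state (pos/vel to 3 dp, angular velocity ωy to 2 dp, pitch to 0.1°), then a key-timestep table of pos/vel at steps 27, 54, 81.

State at t = 1.7537 s:
  b1     pos=(+0.000,+0.033) vel=(+0.000,+0.000) ωy=+0.00 pitch=+0.0°
  b2     pos=(-0.091,+0.043) vel=(+0.000,+0.000) ωy=+0.00 pitch=-90.0°

Key-timestep trajectory:
   step    t(s)  b1.x    b1.z    b1.vx   b1.vz   b2.x    b2.z    b2.vx   b2.vz 
     27  0.1330   +0.000  +0.033  +0.000  +0.000   -0.050  +0.099  -0.026  -0.002
     54  0.2660   +0.000  +0.033  +0.000  +0.000   -0.058  +0.097  -0.116  -0.040
     81  0.3990   +0.000  +0.033  +0.000  +0.000   -0.083  +0.067  -0.217  -0.616


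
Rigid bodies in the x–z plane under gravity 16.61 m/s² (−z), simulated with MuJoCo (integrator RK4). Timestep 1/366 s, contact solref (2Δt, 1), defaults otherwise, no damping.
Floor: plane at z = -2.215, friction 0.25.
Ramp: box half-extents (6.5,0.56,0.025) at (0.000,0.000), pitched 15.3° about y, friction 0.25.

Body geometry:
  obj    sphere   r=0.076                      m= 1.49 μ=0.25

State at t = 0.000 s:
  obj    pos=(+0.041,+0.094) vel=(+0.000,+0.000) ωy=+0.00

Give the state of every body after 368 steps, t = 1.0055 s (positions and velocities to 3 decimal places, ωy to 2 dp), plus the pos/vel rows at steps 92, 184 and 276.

State at t = 1.0055 s:
  obj    pos=(+1.567,-0.324) vel=(+3.036,-0.831) ωy=+41.41

Key-timestep trajectory:
   step    t(s)  obj.x    obj.z    obj.vx   obj.vz 
     92  0.2514   +0.136  +0.067  +0.759  -0.208
    184  0.5027   +0.423  -0.011  +1.518  -0.415
    276  0.7541   +0.900  -0.141  +2.277  -0.623


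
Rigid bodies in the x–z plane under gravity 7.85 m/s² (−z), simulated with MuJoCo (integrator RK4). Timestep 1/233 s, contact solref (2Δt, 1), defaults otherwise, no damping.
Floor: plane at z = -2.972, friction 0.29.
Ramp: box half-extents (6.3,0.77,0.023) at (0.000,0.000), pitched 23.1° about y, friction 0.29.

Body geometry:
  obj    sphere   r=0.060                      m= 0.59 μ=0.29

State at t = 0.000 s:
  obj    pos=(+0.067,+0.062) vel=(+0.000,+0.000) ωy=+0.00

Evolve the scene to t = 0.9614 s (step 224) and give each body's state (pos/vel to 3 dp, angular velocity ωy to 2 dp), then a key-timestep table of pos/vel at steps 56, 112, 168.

State at t = 0.9614 s:
  obj    pos=(+1.002,-0.337) vel=(+1.945,-0.830) ωy=+35.24

Key-timestep trajectory:
   step    t(s)  obj.x    obj.z    obj.vx   obj.vz 
     56  0.2403   +0.125  +0.037  +0.486  -0.207
    112  0.4807   +0.301  -0.038  +0.973  -0.415
    168  0.7210   +0.593  -0.163  +1.459  -0.622


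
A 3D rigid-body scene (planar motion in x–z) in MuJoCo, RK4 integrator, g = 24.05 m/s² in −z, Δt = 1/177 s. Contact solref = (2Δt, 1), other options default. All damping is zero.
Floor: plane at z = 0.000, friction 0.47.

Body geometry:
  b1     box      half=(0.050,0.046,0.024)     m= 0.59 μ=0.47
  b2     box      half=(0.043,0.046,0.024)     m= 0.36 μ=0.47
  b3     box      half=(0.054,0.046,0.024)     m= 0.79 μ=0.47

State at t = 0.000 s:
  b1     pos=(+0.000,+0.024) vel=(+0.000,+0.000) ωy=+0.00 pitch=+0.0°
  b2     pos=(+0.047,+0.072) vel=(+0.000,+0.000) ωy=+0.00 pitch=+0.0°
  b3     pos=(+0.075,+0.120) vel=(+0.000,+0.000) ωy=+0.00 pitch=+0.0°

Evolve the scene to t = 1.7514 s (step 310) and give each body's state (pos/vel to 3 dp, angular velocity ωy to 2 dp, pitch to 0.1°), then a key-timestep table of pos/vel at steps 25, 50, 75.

State at t = 1.7514 s:
  b1     pos=(+0.000,+0.024) vel=(+0.000,+0.000) ωy=+0.00 pitch=+0.0°
  b2     pos=(+0.143,+0.024) vel=(+0.000,+0.000) ωy=+0.00 pitch=+180.0°
  b3     pos=(+0.246,+0.024) vel=(+0.000,+0.000) ωy=+0.00 pitch=+180.0°

Key-timestep trajectory:
   step    t(s)  b1.x    b1.z    b1.vx   b1.vz   b2.x    b2.z    b2.vx   b2.vz   b3.x    b3.z    b3.vx   b3.vz 
     25  0.1412   +0.000  +0.024  +0.000  +0.000   +0.071  +0.060  +0.382  -0.577   +0.130  +0.060  +0.640  -1.484
     50  0.2825   +0.000  +0.024  +0.000  +0.000   +0.118  +0.049  +0.233  -0.014   +0.191  +0.059  +0.304  -0.017
     75  0.4237   +0.000  +0.024  +0.000  +0.000   +0.144  +0.037  -0.078  -0.083   +0.246  +0.022  +0.023  +0.125


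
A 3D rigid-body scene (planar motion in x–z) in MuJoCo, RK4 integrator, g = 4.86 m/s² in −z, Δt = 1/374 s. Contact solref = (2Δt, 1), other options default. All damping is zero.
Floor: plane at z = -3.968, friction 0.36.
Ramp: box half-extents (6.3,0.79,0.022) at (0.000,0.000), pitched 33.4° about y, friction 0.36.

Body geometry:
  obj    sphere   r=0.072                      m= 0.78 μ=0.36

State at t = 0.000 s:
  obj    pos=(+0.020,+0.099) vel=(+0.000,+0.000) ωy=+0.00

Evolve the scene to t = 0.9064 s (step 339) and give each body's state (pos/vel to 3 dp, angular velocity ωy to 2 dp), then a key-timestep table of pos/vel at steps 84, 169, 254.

State at t = 0.9064 s:
  obj    pos=(+0.676,-0.333) vel=(+1.446,-0.954) ωy=+24.05

Key-timestep trajectory:
   step    t(s)  obj.x    obj.z    obj.vx   obj.vz 
     84  0.2246   +0.060  +0.073  +0.358  -0.236
    169  0.4519   +0.183  -0.008  +0.721  -0.475
    254  0.6791   +0.388  -0.143  +1.084  -0.714


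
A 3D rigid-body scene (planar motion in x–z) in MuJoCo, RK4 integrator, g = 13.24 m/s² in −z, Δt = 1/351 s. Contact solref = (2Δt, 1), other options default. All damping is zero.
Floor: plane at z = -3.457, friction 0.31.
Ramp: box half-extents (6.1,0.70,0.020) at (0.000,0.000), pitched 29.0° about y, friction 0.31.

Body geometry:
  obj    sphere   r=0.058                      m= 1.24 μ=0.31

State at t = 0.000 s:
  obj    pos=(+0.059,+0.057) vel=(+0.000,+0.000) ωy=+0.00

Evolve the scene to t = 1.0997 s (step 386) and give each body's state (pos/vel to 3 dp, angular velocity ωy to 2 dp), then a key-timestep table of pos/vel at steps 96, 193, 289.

State at t = 1.0997 s:
  obj    pos=(+2.484,-1.288) vel=(+4.410,-2.444) ωy=+86.92

Key-timestep trajectory:
   step    t(s)  obj.x    obj.z    obj.vx   obj.vz 
     96  0.2735   +0.209  -0.027  +1.097  -0.608
    193  0.5499   +0.665  -0.280  +2.205  -1.222
    289  0.8234   +1.418  -0.697  +3.302  -1.830


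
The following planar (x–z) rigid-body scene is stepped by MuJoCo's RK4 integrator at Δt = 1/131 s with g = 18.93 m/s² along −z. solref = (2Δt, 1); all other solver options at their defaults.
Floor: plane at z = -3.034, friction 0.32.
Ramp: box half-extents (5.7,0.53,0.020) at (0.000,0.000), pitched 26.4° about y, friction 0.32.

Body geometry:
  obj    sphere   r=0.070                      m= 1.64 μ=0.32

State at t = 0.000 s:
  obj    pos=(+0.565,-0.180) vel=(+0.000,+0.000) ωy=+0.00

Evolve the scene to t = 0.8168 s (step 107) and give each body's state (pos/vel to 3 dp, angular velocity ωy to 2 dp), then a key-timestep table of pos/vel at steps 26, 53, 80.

State at t = 0.8168 s:
  obj    pos=(+2.362,-1.072) vel=(+4.399,-2.183) ωy=+70.14

Key-timestep trajectory:
   step    t(s)  obj.x    obj.z    obj.vx   obj.vz 
     26  0.1985   +0.671  -0.233  +1.069  -0.531
     53  0.4046   +1.006  -0.399  +2.179  -1.082
     80  0.6107   +1.569  -0.679  +3.289  -1.633


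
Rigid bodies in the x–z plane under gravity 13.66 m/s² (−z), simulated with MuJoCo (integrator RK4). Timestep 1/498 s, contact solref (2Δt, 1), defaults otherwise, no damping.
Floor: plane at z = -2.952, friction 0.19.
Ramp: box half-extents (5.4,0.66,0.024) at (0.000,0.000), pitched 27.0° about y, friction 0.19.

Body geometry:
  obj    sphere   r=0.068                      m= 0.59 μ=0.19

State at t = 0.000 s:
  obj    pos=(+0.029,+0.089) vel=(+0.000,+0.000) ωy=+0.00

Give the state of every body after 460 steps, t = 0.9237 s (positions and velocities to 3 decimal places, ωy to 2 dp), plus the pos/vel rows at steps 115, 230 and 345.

State at t = 0.9237 s:
  obj    pos=(+1.713,-0.769) vel=(+3.646,-1.858) ωy=+60.16

Key-timestep trajectory:
   step    t(s)  obj.x    obj.z    obj.vx   obj.vz 
    115  0.2309   +0.134  +0.035  +0.912  -0.464
    230  0.4618   +0.450  -0.126  +1.823  -0.929
    345  0.6928   +0.976  -0.394  +2.734  -1.393


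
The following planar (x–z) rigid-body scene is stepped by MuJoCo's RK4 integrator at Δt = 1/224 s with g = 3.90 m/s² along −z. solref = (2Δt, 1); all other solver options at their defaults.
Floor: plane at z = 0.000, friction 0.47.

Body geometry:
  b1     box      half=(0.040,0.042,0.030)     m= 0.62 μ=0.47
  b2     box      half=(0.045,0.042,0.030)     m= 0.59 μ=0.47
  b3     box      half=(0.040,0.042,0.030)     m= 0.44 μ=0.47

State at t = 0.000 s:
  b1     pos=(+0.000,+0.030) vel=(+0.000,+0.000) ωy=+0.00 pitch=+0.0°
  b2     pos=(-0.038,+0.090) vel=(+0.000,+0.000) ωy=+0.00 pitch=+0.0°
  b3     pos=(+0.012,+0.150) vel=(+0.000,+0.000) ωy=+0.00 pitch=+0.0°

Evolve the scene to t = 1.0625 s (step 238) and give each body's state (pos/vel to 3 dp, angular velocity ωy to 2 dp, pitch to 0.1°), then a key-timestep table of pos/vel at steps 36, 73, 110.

State at t = 1.0625 s:
  b1     pos=(+0.000,+0.030) vel=(+0.000,+0.000) ωy=+0.00 pitch=+0.0°
  b2     pos=(-0.038,+0.090) vel=(+0.000,+0.000) ωy=+0.00 pitch=+0.0°
  b3     pos=(+0.114,+0.030) vel=(+0.000,+0.000) ωy=+0.00 pitch=+180.0°

Key-timestep trajectory:
   step    t(s)  b1.x    b1.z    b1.vx   b1.vz   b2.x    b2.z    b2.vx   b2.vz   b3.x    b3.z    b3.vx   b3.vz 
     36  0.1607   +0.000  +0.030  +0.000  +0.000   -0.038  +0.090  +0.000  +0.000   +0.017  +0.149  +0.068  -0.025
     73  0.3259   +0.000  +0.030  +0.000  +0.000   -0.038  +0.090  +0.000  +0.000   +0.036  +0.131  +0.146  -0.299
    110  0.4911   +0.000  +0.030  +0.000  +0.000   -0.038  +0.090  +0.000  +0.000   +0.081  +0.080  +0.365  -0.397


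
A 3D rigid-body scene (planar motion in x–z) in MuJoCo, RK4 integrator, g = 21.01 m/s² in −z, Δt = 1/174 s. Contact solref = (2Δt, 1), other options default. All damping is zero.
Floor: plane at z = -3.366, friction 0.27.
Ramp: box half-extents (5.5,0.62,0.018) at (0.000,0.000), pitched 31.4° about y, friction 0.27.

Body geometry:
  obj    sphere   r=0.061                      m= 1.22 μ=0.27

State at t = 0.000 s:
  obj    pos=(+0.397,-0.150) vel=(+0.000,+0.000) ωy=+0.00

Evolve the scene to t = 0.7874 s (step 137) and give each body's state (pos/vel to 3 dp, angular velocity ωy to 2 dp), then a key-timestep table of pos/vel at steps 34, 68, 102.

State at t = 0.7874 s:
  obj    pos=(+2.466,-1.413) vel=(+5.255,-3.208) ωy=+100.89

Key-timestep trajectory:
   step    t(s)  obj.x    obj.z    obj.vx   obj.vz 
     34  0.1954   +0.525  -0.228  +1.305  -0.796
     68  0.3908   +0.907  -0.461  +2.609  -1.592
    102  0.5862   +1.544  -0.850  +3.913  -2.388


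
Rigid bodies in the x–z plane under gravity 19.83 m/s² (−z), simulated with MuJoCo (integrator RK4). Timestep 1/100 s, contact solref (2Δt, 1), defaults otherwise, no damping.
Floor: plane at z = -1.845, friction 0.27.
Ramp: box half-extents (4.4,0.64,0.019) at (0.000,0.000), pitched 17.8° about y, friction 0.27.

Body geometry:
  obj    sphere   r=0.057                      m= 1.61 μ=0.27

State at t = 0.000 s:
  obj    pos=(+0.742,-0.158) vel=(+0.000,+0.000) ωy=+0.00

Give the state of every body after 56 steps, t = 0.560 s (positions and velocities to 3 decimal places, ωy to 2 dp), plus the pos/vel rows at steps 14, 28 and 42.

State at t = 0.560 s:
  obj    pos=(+1.388,-0.366) vel=(+2.309,-0.741) ωy=+42.51

Key-timestep trajectory:
   step    t(s)  obj.x    obj.z    obj.vx   obj.vz 
     14  0.1400   +0.782  -0.171  +0.577  -0.185
     28  0.2800   +0.904  -0.210  +1.154  -0.371
     42  0.4200   +1.106  -0.275  +1.731  -0.556


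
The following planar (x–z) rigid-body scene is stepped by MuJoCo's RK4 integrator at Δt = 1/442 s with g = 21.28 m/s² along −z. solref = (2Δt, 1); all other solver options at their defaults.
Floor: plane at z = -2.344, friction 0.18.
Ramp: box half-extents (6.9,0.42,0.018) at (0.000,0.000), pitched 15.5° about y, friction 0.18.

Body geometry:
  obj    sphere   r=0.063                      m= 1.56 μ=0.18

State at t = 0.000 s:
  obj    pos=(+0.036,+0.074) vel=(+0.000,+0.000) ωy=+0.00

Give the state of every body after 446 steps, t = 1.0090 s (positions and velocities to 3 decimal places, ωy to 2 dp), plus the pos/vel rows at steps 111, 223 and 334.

State at t = 1.0090 s:
  obj    pos=(+2.029,-0.479) vel=(+3.950,-1.095) ωy=+65.06

Key-timestep trajectory:
   step    t(s)  obj.x    obj.z    obj.vx   obj.vz 
    111  0.2511   +0.159  +0.040  +0.983  -0.273
    223  0.5045   +0.534  -0.064  +1.975  -0.548
    334  0.7557   +1.154  -0.236  +2.958  -0.820


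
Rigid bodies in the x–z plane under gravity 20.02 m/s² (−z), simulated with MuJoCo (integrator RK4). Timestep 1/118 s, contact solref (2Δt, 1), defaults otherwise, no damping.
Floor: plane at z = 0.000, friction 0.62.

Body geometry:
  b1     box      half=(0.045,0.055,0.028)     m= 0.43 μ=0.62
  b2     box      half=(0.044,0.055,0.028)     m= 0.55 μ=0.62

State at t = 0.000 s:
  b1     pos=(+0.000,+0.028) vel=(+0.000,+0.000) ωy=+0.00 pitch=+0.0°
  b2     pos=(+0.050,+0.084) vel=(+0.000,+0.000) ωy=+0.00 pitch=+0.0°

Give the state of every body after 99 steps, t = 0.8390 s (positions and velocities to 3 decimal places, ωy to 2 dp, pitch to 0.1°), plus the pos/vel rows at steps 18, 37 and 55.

State at t = 0.8390 s:
  b1     pos=(+0.000,+0.028) vel=(+0.000,+0.000) ωy=+0.00 pitch=+0.0°
  b2     pos=(+0.089,+0.044) vel=(+0.000,+0.000) ωy=+0.00 pitch=+90.0°

Key-timestep trajectory:
   step    t(s)  b1.x    b1.z    b1.vx   b1.vz   b2.x    b2.z    b2.vx   b2.vz 
     18  0.1525   +0.000  +0.028  +0.000  +0.001   +0.075  +0.060  +0.317  -0.778
     37  0.3136   +0.000  +0.028  +0.000  +0.000   +0.104  +0.050  -0.114  -0.028
     55  0.4661   +0.000  +0.028  +0.000  +0.000   +0.091  +0.043  +0.106  +0.010


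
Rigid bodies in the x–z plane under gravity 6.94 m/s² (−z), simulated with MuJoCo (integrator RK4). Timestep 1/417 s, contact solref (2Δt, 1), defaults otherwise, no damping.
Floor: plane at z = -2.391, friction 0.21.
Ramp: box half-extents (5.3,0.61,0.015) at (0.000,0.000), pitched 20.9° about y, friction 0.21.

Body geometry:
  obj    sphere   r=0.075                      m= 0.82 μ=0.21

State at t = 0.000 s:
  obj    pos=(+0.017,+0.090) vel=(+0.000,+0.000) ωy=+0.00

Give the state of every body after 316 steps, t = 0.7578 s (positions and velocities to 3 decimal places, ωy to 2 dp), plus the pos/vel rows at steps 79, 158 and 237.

State at t = 0.7578 s:
  obj    pos=(+0.491,-0.091) vel=(+1.252,-0.478) ωy=+17.87

Key-timestep trajectory:
   step    t(s)  obj.x    obj.z    obj.vx   obj.vz 
     79  0.1894   +0.047  +0.079  +0.313  -0.120
    158  0.3789   +0.136  +0.045  +0.626  -0.239
    237  0.5683   +0.284  -0.012  +0.939  -0.359
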